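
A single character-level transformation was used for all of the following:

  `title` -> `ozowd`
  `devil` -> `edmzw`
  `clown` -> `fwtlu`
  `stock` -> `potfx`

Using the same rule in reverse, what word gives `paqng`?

shrub

This is an affine cipher: with a=0,…,z=25, each position x becomes (25x+7) mod 26.
Undoing it on paqng: p(15)→25·(15−7)≡18=s; a(0)→25·(0−7)≡7=h; q(16)→25·(16−7)≡17=r; n(13)→25·(13−7)≡20=u; g(6)→25·(6−7)≡1=b (all mod 26).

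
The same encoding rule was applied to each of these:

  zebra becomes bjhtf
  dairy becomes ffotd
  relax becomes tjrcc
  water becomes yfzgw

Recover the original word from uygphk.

stance

Shifts by position in zebra: pos 0: z→b (+2), pos 1: e→j (+5), pos 2: b→h (+6), pos 3: r→t (+2), pos 4: a→f (+5) — repeating every 3. It's a Vigenère-style cipher with numeric key [2,5,6]: position i shifts by key[i mod 3].
Undoing it on uygphk: u−2=s, y−5=t, g−6=a, p−2=n, h−5=c, k−6=e.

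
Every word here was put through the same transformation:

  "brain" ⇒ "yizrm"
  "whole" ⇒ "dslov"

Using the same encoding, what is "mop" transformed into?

Each pair mirrors across the alphabet (b↔y, r↔i, a↔z): positions sum to 25. Each letter is replaced by its mirror in the alphabet: a↔z, b↔y, c↔x, and so on (the Atbash cipher).
For mop: m↔n, o↔l, p↔k.

nlk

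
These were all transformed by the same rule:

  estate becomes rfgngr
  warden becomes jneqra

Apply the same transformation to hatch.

This is a Caesar cipher with shift 13.
Applying it to hatch: h+13=u, a+13=n, t+13=g, c+13=p, h+13=u.

ungpu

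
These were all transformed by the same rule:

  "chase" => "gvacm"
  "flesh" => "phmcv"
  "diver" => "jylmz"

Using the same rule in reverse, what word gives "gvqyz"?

choir

c(2)→g(6) and h(7)→v(21) fit y≡3x+0 (mod 26); the inverse of 3 mod 26 is 9. Each letter's alphabet position (a=0..z=25) is mapped through 3·x+0 mod 26 — an affine cipher.
Reversing it on gvqyz: g(6)→9·(6−0)≡2=c; v(21)→9·(21−0)≡7=h; q(16)→9·(16−0)≡14=o; y(24)→9·(24−0)≡8=i; z(25)→9·(25−0)≡17=r (all mod 26).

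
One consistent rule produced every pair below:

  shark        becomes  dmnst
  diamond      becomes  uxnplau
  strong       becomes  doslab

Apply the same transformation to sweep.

dvffw

s(18)→d(3) and h(7)→m(12) fit y≡11x+13 (mod 26); the inverse of 11 mod 26 is 19. Treating letters as 0–25, the rule is x ↦ 11x + 13 (mod 26).
For sweep: s(18)→11·18+13≡3=d; w(22)→11·22+13≡21=v; e(4)→11·4+13≡5=f; e(4)→11·4+13≡5=f; p(15)→11·15+13≡22=w (all mod 26).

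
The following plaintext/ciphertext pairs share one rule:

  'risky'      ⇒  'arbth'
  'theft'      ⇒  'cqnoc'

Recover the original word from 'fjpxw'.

wagon

Compare letters: r→a is +9, i→r is +9, s→b is +9 — a constant shift. It's a constant shift of +9 (ROT9).
Reversing it on fjpxw: f−9=w, j−9=a, p−9=g, x−9=o, w−9=n.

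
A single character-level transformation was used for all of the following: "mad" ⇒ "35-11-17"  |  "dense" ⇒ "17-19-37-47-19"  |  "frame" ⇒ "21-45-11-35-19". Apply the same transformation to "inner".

The formula is n = 2×(alphabet index, a=1) + 9.
On inner: i=9→27, n=14→37, n=14→37, e=5→19, r=18→45.

27-37-37-19-45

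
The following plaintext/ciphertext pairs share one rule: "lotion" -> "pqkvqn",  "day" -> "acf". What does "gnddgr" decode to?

pebble

The output letters match the input read backwards, each shifted +2: lotion reversed is noitol. The word is reversed, then every letter is shifted forward by 2.
Decoding gnddgr: shift back: g−2=e, n−2=l, d−2=b, d−2=b, g−2=e, r−2=p → elbbep; then reverse → pebble.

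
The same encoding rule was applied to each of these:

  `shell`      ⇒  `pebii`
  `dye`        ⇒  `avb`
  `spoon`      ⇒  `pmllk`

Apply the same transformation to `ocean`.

lzbxk

Compare letters: s→p is +23, h→e is +23, e→b is +23 — a constant shift. Each letter is shifted forward by 23 in the alphabet (a Caesar shift of +23).
Applying it to ocean: o+23=l, c+23=z, e+23=b, a+23=x, n+23=k.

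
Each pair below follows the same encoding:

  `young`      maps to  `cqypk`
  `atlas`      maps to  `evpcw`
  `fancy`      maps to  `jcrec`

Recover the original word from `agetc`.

The shifts repeat in a cycle of length 2: positions 0,1,… shift by +4, +2, then the pattern repeats.
Reversing it on agetc: a−4=w, g−2=e, e−4=a, t−2=r, c−4=y.

weary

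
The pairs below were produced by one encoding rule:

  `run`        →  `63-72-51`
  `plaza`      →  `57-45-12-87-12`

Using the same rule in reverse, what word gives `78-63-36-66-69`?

r(#18)→63 and u(#21)→72: differences scale by 3, so n = 3·pos + 9. The formula is n = 3×(alphabet index, a=1) + 9.
Undoing it on 78-63-36-66-69: 78→(78−9)÷3=23=w, 63→(63−9)÷3=18=r, 36→(36−9)÷3=9=i, 66→(66−9)÷3=19=s, 69→(69−9)÷3=20=t.

wrist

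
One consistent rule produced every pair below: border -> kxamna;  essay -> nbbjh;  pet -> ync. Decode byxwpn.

sponge

Compare letters: b→k is +9, o→x is +9, r→a is +9 — a constant shift. It's a constant shift of +9 (ROT9).
Decoding byxwpn: b−9=s, y−9=p, x−9=o, w−9=n, p−9=g, n−9=e.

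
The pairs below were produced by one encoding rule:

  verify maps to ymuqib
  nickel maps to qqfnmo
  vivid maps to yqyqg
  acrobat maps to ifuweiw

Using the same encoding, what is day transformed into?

The shift depends on letter class: consonant v→y is +3, but vowel e→m is +8. Vowels shift forward by 8 and consonants shift forward by 3.
Applying it to day: d(cons)+3=g, a(vowel)+8=i, y(cons)+3=b.

gib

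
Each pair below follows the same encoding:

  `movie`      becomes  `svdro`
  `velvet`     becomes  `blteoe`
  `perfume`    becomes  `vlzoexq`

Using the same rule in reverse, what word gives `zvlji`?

The shift increases by 1 at each position, starting from +6: 6, 7, 8, ….
Reversing it on zvlji: z−6=t, v−7=o, l−8=d, j−9=a, i−10=y.

today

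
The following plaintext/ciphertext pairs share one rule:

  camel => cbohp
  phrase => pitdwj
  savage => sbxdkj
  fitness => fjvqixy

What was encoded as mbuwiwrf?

In camel: c→c is +0, a→b is +1, m→o is +2, e→h is +3 — the shift increases by 1 each position. Letter i (0-indexed) is shifted by i+0, so successive shifts are 0, 1, 2, ….
Reversing it on mbuwiwrf: m−0=m, b−1=a, u−2=s, w−3=t, i−4=e, w−5=r, r−6=l, f−7=y.

masterly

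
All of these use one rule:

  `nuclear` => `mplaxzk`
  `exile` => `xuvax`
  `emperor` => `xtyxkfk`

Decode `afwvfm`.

n(13)→m(12) and u(20)→p(15) fit y≡19x+25 (mod 26); the inverse of 19 mod 26 is 11. Each letter's alphabet position (a=0..z=25) is mapped through 19·x+25 mod 26 — an affine cipher.
Reversing it on afwvfm: a(0)→11·(0−25)≡11=l; f(5)→11·(5−25)≡14=o; w(22)→11·(22−25)≡19=t; v(21)→11·(21−25)≡8=i; f(5)→11·(5−25)≡14=o; m(12)→11·(12−25)≡13=n (all mod 26).

lotion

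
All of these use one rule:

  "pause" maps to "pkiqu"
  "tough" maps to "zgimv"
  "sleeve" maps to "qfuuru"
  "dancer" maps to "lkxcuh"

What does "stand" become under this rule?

Each letter's alphabet position (a=0..z=25) is mapped through 9·x+10 mod 26 — an affine cipher.
Applying it to stand: s(18)→9·18+10≡16=q; t(19)→9·19+10≡25=z; a(0)→9·0+10≡10=k; n(13)→9·13+10≡23=x; d(3)→9·3+10≡11=l (all mod 26).

qzkxl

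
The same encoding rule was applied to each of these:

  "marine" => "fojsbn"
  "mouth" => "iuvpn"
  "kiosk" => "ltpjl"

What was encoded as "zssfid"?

cherry

The output letters match the input read backwards, each shifted +1: marine reversed is eniram. Read the word backwards and shift each letter +1.
Reversing it on zssfid: shift back: z−1=y, s−1=r, s−1=r, f−1=e, i−1=h, d−1=c → yrrehc; then reverse → cherry.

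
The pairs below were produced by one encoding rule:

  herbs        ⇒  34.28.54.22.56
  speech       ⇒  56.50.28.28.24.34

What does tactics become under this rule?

58.20.24.58.36.24.56

h(#8)→34 and e(#5)→28: differences scale by 2, so n = 2·pos + 18. Each letter becomes 2×(its alphabet position, a=1..z=26) + 18.
On tactics: t=20→58, a=1→20, c=3→24, t=20→58, i=9→36, c=3→24, s=19→56.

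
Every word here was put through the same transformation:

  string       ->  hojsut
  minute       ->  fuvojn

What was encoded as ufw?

The output letters match the input read backwards, each shifted +1: string reversed is gnirts. Two steps: reverse the string, then apply a Caesar shift of +1.
Decoding ufw: shift back: u−1=t, f−1=e, w−1=v → tev; then reverse → vet.

vet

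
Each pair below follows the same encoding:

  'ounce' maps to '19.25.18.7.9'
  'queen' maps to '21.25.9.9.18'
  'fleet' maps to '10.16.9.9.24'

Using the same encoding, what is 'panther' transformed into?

o is letter #15 and maps to 19: an offset of 4. Each letter is replaced by its alphabet position (a=1..z=26) + 4.
Applying it to panther: p=16→20, a=1→5, n=14→18, t=20→24, h=8→12, e=5→9, r=18→22.

20.5.18.24.12.9.22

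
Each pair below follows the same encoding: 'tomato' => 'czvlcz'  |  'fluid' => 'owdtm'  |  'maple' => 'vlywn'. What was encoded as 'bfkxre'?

submit

Shifts by position in tomato: pos 0: t→c (+9), pos 1: o→z (+11), pos 2: m→v (+9), pos 3: a→l (+11) — repeating every 2. A repeating key of period 2 is used — shifts +9, +11 over and over.
Decoding bfkxre: b−9=s, f−11=u, k−9=b, x−11=m, r−9=i, e−11=t.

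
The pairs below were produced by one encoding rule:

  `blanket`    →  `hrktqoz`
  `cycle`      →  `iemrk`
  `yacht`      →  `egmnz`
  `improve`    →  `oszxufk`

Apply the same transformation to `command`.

Shifts by position in blanket: pos 0: b→h (+6), pos 1: l→r (+6), pos 2: a→k (+10), pos 3: n→t (+6), pos 4: k→q (+6), pos 5: e→o (+10) — repeating every 3. A repeating key of period 3 is used — shifts +6, +6, +10 over and over.
For command: c+6=i, o+6=u, m+10=w, m+6=s, a+6=g, n+10=x, d+6=j.

iuwsgxj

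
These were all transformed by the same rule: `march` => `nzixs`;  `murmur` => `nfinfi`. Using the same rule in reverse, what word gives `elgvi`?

voter

Each pair mirrors across the alphabet (m↔n, a↔z, r↔i): positions sum to 25. This is the alphabet-reversal cipher (Atbash): a becomes z, b becomes y, etc.
Decoding elgvi: e↔v, l↔o, g↔t, v↔e, i↔r.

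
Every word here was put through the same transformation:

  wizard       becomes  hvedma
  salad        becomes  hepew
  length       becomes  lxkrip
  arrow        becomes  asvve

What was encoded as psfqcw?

The output letters match the input read backwards, each shifted +4: wizard reversed is draziw. The word is reversed, then every letter is shifted forward by 4.
Reversing it on psfqcw: shift back: p−4=l, s−4=o, f−4=b, q−4=m, c−4=y, w−4=s → lobmys; then reverse → symbol.

symbol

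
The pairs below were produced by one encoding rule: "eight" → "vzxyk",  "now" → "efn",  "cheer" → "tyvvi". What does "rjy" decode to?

ash

Compare letters: e→v is +17, i→z is +17, g→x is +17 — a constant shift. Each letter is shifted forward by 17 in the alphabet (a Caesar shift of +17).
Reversing it on rjy: r−17=a, j−17=s, y−17=h.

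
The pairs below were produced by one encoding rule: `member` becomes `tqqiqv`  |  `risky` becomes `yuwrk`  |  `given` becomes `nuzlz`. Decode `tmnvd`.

major

Shifts by position in member: pos 0: m→t (+7), pos 1: e→q (+12), pos 2: m→q (+4), pos 3: b→i (+7), pos 4: e→q (+12), pos 5: r→v (+4) — repeating every 3. It's a Vigenère-style cipher with numeric key [7,12,4]: position i shifts by key[i mod 3].
Reversing it on tmnvd: t−7=m, m−12=a, n−4=j, v−7=o, d−12=r.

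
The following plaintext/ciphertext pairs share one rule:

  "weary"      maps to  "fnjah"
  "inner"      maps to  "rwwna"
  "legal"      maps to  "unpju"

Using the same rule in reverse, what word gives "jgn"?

axe

Compare letters: w→f is +9, e→n is +9, a→j is +9 — a constant shift. This is a Caesar cipher with shift 9.
Undoing it on jgn: j−9=a, g−9=x, n−9=e.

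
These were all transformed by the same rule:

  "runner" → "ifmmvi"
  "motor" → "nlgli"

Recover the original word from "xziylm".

carbon

Each pair mirrors across the alphabet (r↔i, u↔f, n↔m): positions sum to 25. Each letter is replaced by its mirror in the alphabet: a↔z, b↔y, c↔x, and so on (the Atbash cipher).
Decoding xziylm: x↔c, z↔a, i↔r, y↔b, l↔o, m↔n.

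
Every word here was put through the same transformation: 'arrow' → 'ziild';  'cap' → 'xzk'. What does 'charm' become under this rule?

Each pair mirrors across the alphabet (a↔z, r↔i, r↔i): positions sum to 25. Each letter is replaced by its mirror in the alphabet: a↔z, b↔y, c↔x, and so on (the Atbash cipher).
On charm: c↔x, h↔s, a↔z, r↔i, m↔n.

xszin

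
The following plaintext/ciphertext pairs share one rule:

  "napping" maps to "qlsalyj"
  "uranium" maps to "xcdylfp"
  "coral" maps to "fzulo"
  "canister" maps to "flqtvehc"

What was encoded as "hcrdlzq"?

erosion

Shifts by position in napping: pos 0: n→q (+3), pos 1: a→l (+11), pos 2: p→s (+3), pos 3: p→a (+11) — repeating every 2. The shifts repeat in a cycle of length 2: positions 0,1,… shift by +3, +11, then the pattern repeats.
Reversing it on hcrdlzq: h−3=e, c−11=r, r−3=o, d−11=s, l−3=i, z−11=o, q−3=n.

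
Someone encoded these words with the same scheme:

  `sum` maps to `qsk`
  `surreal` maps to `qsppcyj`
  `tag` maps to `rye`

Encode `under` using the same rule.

Compare letters: s→q is +24, u→s is +24, m→k is +24 — a constant shift. It's a constant shift of +24 (ROT24).
For under: u+24=s, n+24=l, d+24=b, e+24=c, r+24=p.

slbcp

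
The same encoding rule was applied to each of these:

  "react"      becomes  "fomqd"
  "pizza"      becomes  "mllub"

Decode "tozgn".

bunch

The output letters match the input read backwards, each shifted +12: react reversed is tcaer. The word is reversed, then every letter is shifted forward by 12.
Decoding tozgn: shift back: t−12=h, o−12=c, z−12=n, g−12=u, n−12=b → hcnub; then reverse → bunch.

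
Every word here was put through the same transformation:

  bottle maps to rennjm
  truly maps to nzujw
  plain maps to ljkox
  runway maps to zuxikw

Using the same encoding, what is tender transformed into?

b(1)→r(17) and o(14)→e(4) fit y≡7x+10 (mod 26); the inverse of 7 mod 26 is 15. Treating letters as 0–25, the rule is x ↦ 7x + 10 (mod 26).
Applying it to tender: t(19)→7·19+10≡13=n; e(4)→7·4+10≡12=m; n(13)→7·13+10≡23=x; d(3)→7·3+10≡5=f; e(4)→7·4+10≡12=m; r(17)→7·17+10≡25=z (all mod 26).

nmxfmz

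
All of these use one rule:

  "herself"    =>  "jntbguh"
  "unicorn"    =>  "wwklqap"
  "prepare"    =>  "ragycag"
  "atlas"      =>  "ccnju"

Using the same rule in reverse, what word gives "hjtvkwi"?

farming

A repeating key of period 2 is used — shifts +2, +9 over and over.
Decoding hjtvkwi: h−2=f, j−9=a, t−2=r, v−9=m, k−2=i, w−9=n, i−2=g.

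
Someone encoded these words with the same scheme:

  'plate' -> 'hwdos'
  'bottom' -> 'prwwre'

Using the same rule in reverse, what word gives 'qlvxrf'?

Read the word backwards and shift each letter +3.
Undoing it on qlvxrf: shift back: q−3=n, l−3=i, v−3=s, x−3=u, r−3=o, f−3=c → nisuoc; then reverse → cousin.

cousin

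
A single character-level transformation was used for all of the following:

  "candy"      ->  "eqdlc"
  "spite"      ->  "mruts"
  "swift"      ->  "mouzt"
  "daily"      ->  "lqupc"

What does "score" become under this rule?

c(2)→e(4) and a(0)→q(16) fit y≡7x+16 (mod 26); the inverse of 7 mod 26 is 15. Each letter's alphabet position (a=0..z=25) is mapped through 7·x+16 mod 26 — an affine cipher.
Applying it to score: s(18)→7·18+16≡12=m; c(2)→7·2+16≡4=e; o(14)→7·14+16≡10=k; r(17)→7·17+16≡5=f; e(4)→7·4+16≡18=s (all mod 26).

mekfs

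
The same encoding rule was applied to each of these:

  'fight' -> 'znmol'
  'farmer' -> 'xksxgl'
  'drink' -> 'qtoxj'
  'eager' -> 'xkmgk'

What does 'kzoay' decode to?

suite

The output letters match the input read backwards, each shifted +6: fight reversed is thgif. The word is reversed, then every letter is shifted forward by 6.
Undoing it on kzoay: shift back: k−6=e, z−6=t, o−6=i, a−6=u, y−6=s → etius; then reverse → suite.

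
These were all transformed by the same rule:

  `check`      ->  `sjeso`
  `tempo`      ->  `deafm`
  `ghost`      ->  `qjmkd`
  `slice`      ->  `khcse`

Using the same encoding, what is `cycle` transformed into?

Treating letters as 0–25, the rule is x ↦ 19x + 6 (mod 26).
On cycle: c(2)→19·2+6≡18=s; y(24)→19·24+6≡20=u; c(2)→19·2+6≡18=s; l(11)→19·11+6≡7=h; e(4)→19·4+6≡4=e (all mod 26).

sushe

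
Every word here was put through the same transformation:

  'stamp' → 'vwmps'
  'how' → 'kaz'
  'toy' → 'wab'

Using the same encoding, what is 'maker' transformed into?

pmnqu

Two shifts are in play — +12 for a/e/i/o/u, +3 for every other letter.
Applying it to maker: m(cons)+3=p, a(vowel)+12=m, k(cons)+3=n, e(vowel)+12=q, r(cons)+3=u.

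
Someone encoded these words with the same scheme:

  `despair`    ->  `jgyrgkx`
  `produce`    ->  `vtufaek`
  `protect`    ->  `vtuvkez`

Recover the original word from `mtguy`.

It's a Vigenère-style cipher with numeric key [6,2]: position i shifts by key[i mod 2].
Decoding mtguy: m−6=g, t−2=r, g−6=a, u−2=s, y−6=s.

grass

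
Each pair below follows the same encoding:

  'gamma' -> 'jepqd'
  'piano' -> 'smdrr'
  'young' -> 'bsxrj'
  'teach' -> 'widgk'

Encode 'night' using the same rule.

Shifts by position in gamma: pos 0: g→j (+3), pos 1: a→e (+4), pos 2: m→p (+3), pos 3: m→q (+4) — repeating every 2. It's a Vigenère-style cipher with numeric key [3,4]: position i shifts by key[i mod 2].
For night: n+3=q, i+4=m, g+3=j, h+4=l, t+3=w.

qmjlw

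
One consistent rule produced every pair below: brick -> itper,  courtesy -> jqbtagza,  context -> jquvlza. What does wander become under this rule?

A repeating key of period 2 is used — shifts +7, +2 over and over.
Applying it to wander: w+7=d, a+2=c, n+7=u, d+2=f, e+7=l, r+2=t.

dcuflt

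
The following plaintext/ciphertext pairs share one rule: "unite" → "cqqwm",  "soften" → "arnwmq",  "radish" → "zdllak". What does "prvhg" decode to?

The shifts repeat in a cycle of length 2: positions 0,1,… shift by +8, +3, then the pattern repeats.
Decoding prvhg: p−8=h, r−3=o, v−8=n, h−3=e, g−8=y.

honey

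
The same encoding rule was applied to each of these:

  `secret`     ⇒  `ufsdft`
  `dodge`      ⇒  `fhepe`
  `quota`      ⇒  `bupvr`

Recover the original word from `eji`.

The output letters match the input read backwards, each shifted +1: secret reversed is terces. Two steps: reverse the string, then apply a Caesar shift of +1.
Undoing it on eji: shift back: e−1=d, j−1=i, i−1=h → dih; then reverse → hid.

hid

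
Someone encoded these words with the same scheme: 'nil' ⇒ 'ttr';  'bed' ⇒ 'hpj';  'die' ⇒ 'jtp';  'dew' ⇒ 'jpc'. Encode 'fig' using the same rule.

The shift depends on letter class: consonant n→t is +6, but vowel i→t is +11. The rule splits by letter class: vowels +11, consonants +6.
For fig: f(cons)+6=l, i(vowel)+11=t, g(cons)+6=m.

ltm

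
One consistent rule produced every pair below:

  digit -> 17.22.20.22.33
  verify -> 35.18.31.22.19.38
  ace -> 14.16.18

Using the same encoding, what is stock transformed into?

32.33.28.16.24

d is letter #4 and maps to 17: an offset of 13. Letters become their 1-based position plus 13 (so a→14, b→15, …).
Applying it to stock: s=19→32, t=20→33, o=15→28, c=3→16, k=11→24.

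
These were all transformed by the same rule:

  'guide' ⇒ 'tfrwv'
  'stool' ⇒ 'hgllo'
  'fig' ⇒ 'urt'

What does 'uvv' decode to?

Letters are reflected about the middle of the alphabet (position → 25−position): Atbash.
Decoding uvv: u↔f, v↔e, v↔e.

fee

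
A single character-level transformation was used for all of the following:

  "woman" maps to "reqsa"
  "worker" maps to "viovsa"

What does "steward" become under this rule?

The word is reversed, then every letter is shifted forward by 4.
On steward: reverse → drawets; then shift: d+4=h, r+4=v, a+4=e, w+4=a, e+4=i, t+4=x, s+4=w.

hveaixw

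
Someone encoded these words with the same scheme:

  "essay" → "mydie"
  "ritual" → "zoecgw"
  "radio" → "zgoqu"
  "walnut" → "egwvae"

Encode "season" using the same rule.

aklauy

A repeating key of period 3 is used — shifts +8, +6, +11 over and over.
For season: s+8=a, e+6=k, a+11=l, s+8=a, o+6=u, n+11=y.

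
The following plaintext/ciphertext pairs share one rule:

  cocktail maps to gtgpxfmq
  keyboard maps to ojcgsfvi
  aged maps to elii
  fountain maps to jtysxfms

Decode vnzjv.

Shifts by position in cocktail: pos 0: c→g (+4), pos 1: o→t (+5), pos 2: c→g (+4), pos 3: k→p (+5) — repeating every 2. The shifts repeat in a cycle of length 2: positions 0,1,… shift by +4, +5, then the pattern repeats.
Reversing it on vnzjv: v−4=r, n−5=i, z−4=v, j−5=e, v−4=r.

river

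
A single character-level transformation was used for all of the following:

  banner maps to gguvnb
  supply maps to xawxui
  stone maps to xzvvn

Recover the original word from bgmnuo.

waffle

Each letter shifts forward by (position + 5), i.e. 5, 6, 7, … — the shift grows by one for each successive letter.
Reversing it on bgmnuo: b−5=w, g−6=a, m−7=f, n−8=f, u−9=l, o−10=e.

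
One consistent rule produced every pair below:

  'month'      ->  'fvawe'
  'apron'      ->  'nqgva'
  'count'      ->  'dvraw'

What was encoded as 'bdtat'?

m(12)→f(5) and o(14)→v(21) fit y≡21x+13 (mod 26); the inverse of 21 mod 26 is 5. This is an affine cipher: with a=0,…,z=25, each position x becomes (21x+13) mod 26.
Reversing it on bdtat: b(1)→5·(1−13)≡18=s; d(3)→5·(3−13)≡2=c; t(19)→5·(19−13)≡4=e; a(0)→5·(0−13)≡13=n; t(19)→5·(19−13)≡4=e (all mod 26).

scene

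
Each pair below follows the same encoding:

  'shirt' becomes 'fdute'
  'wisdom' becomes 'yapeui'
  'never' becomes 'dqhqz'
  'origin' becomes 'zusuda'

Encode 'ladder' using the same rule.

The output letters match the input read backwards, each shifted +12: shirt reversed is trihs. Two steps: reverse the string, then apply a Caesar shift of +12.
On ladder: reverse → reddal; then shift: r+12=d, e+12=q, d+12=p, d+12=p, a+12=m, l+12=x.

dqppmx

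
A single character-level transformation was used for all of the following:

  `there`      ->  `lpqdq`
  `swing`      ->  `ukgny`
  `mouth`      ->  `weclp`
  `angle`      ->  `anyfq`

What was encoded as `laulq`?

taste

t(19)→l(11) and h(7)→p(15) fit y≡17x+0 (mod 26); the inverse of 17 mod 26 is 23. Each letter's alphabet position (a=0..z=25) is mapped through 17·x+0 mod 26 — an affine cipher.
Reversing it on laulq: l(11)→23·(11−0)≡19=t; a(0)→23·(0−0)≡0=a; u(20)→23·(20−0)≡18=s; l(11)→23·(11−0)≡19=t; q(16)→23·(16−0)≡4=e (all mod 26).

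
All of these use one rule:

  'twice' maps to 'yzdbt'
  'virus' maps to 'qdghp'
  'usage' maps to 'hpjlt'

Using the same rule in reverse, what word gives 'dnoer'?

imply

t(19)→y(24) and w(22)→z(25) fit y≡9x+9 (mod 26); the inverse of 9 mod 26 is 3. This is an affine cipher: with a=0,…,z=25, each position x becomes (9x+9) mod 26.
Undoing it on dnoer: d(3)→3·(3−9)≡8=i; n(13)→3·(13−9)≡12=m; o(14)→3·(14−9)≡15=p; e(4)→3·(4−9)≡11=l; r(17)→3·(17−9)≡24=y (all mod 26).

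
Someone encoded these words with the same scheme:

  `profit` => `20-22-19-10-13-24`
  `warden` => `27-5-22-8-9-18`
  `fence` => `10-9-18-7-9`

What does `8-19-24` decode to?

dot

The number is (letter's place in the alphabet, a=1) + 4.
Decoding 8-19-24: 8→(8−4)÷1=4=d, 19→(19−4)÷1=15=o, 24→(24−4)÷1=20=t.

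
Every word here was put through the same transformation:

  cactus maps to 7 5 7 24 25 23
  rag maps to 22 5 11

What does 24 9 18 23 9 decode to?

c is letter #3 and maps to 7: an offset of 4. Letters become their 1-based position plus 4 (so a→5, b→6, …).
Reversing it on 24 9 18 23 9: 24→(24−4)÷1=20=t, 9→(9−4)÷1=5=e, 18→(18−4)÷1=14=n, 23→(23−4)÷1=19=s, 9→(9−4)÷1=5=e.

tense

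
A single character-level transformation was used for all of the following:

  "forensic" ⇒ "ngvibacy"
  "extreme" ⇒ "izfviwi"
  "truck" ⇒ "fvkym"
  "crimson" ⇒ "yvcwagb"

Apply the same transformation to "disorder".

f(5)→n(13) and o(14)→g(6) fit y≡5x+14 (mod 26); the inverse of 5 mod 26 is 21. This is an affine cipher: with a=0,…,z=25, each position x becomes (5x+14) mod 26.
Applying it to disorder: d(3)→5·3+14≡3=d; i(8)→5·8+14≡2=c; s(18)→5·18+14≡0=a; o(14)→5·14+14≡6=g; r(17)→5·17+14≡21=v; d(3)→5·3+14≡3=d; e(4)→5·4+14≡8=i; r(17)→5·17+14≡21=v (all mod 26).

dcagvdiv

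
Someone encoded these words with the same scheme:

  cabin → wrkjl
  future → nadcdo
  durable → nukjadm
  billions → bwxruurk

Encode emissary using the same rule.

The output letters match the input read backwards, each shifted +9: cabin reversed is nibac. The word is reversed, then every letter is shifted forward by 9.
Applying it to emissary: reverse → yrassime; then shift: y+9=h, r+9=a, a+9=j, s+9=b, s+9=b, i+9=r, m+9=v, e+9=n.

hajbbrvn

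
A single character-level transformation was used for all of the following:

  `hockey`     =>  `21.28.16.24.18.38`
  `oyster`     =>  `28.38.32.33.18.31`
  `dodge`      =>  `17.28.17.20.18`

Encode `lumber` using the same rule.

h is letter #8 and maps to 21: an offset of 13. Letters become their 1-based position plus 13 (so a→14, b→15, …).
Applying it to lumber: l=12→25, u=21→34, m=13→26, b=2→15, e=5→18, r=18→31.

25.34.26.15.18.31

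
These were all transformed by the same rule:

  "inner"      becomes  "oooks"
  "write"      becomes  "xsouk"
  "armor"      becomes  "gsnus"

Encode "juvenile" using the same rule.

kawkoomk

Two shifts are in play — +6 for a/e/i/o/u, +1 for every other letter.
On juvenile: j(cons)+1=k, u(vowel)+6=a, v(cons)+1=w, e(vowel)+6=k, n(cons)+1=o, i(vowel)+6=o, l(cons)+1=m, e(vowel)+6=k.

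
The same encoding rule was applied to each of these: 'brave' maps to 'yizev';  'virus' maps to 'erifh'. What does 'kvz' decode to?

pea

Letters are reflected about the middle of the alphabet (position → 25−position): Atbash.
Decoding kvz: k↔p, v↔e, z↔a.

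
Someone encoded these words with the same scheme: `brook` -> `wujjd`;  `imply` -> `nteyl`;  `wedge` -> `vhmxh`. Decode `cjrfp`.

b(1)→w(22) and r(17)→u(20) fit y≡21x+1 (mod 26); the inverse of 21 mod 26 is 5. Treating letters as 0–25, the rule is x ↦ 21x + 1 (mod 26).
Reversing it on cjrfp: c(2)→5·(2−1)≡5=f; j(9)→5·(9−1)≡14=o; r(17)→5·(17−1)≡2=c; f(5)→5·(5−1)≡20=u; p(15)→5·(15−1)≡18=s (all mod 26).

focus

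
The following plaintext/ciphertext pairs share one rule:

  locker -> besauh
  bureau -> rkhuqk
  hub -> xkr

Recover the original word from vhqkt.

Compare letters: l→b is +16, o→e is +16, c→s is +16 — a constant shift. This is a Caesar cipher with shift 16.
Decoding vhqkt: v−16=f, h−16=r, q−16=a, k−16=u, t−16=d.

fraud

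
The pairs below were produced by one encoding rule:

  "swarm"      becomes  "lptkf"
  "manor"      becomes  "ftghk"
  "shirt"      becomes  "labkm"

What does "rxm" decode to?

It's a constant shift of +19 (ROT19).
Reversing it on rxm: r−19=y, x−19=e, m−19=t.

yet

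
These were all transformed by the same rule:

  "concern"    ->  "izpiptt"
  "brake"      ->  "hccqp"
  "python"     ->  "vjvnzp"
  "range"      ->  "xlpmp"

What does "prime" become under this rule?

Shifts by position in concern: pos 0: c→i (+6), pos 1: o→z (+11), pos 2: n→p (+2), pos 3: c→i (+6), pos 4: e→p (+11), pos 5: r→t (+2) — repeating every 3. It's a Vigenère-style cipher with numeric key [6,11,2]: position i shifts by key[i mod 3].
For prime: p+6=v, r+11=c, i+2=k, m+6=s, e+11=p.

vcksp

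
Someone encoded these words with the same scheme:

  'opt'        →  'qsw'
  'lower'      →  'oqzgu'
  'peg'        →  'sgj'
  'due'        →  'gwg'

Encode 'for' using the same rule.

iqu

The shift depends on letter class: consonant p→s is +3, but vowel o→q is +2. Two shifts are in play — +2 for a/e/i/o/u, +3 for every other letter.
For for: f(cons)+3=i, o(vowel)+2=q, r(cons)+3=u.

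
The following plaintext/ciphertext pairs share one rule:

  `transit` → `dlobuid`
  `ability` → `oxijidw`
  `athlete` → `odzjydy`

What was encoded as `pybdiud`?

t(19)→d(3) and r(17)→l(11) fit y≡9x+14 (mod 26); the inverse of 9 mod 26 is 3. Each letter's alphabet position (a=0..z=25) is mapped through 9·x+14 mod 26 — an affine cipher.
Reversing it on pybdiud: p(15)→3·(15−14)≡3=d; y(24)→3·(24−14)≡4=e; b(1)→3·(1−14)≡13=n; d(3)→3·(3−14)≡19=t; i(8)→3·(8−14)≡8=i; u(20)→3·(20−14)≡18=s; d(3)→3·(3−14)≡19=t (all mod 26).

dentist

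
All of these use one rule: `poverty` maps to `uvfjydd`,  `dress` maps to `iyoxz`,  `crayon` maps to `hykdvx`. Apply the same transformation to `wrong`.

Shifts by position in poverty: pos 0: p→u (+5), pos 1: o→v (+7), pos 2: v→f (+10), pos 3: e→j (+5), pos 4: r→y (+7), pos 5: t→d (+10) — repeating every 3. The shifts repeat in a cycle of length 3: positions 0,1,… shift by +5, +7, +10, then the pattern repeats.
Applying it to wrong: w+5=b, r+7=y, o+10=y, n+5=s, g+7=n.

byysn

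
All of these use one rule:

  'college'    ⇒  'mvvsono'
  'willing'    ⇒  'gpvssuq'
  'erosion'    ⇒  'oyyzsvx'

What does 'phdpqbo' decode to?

fatigue

Shifts by position in college: pos 0: c→m (+10), pos 1: o→v (+7), pos 2: l→v (+10), pos 3: l→s (+7) — repeating every 2. A repeating key of period 2 is used — shifts +10, +7 over and over.
Decoding phdpqbo: p−10=f, h−7=a, d−10=t, p−7=i, q−10=g, b−7=u, o−10=e.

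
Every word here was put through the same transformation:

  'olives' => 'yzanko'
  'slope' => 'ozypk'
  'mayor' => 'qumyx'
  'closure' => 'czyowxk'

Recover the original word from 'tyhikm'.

donkey

o(14)→y(24) and l(11)→z(25) fit y≡17x+20 (mod 26); the inverse of 17 mod 26 is 23. Each letter's alphabet position (a=0..z=25) is mapped through 17·x+20 mod 26 — an affine cipher.
Reversing it on tyhikm: t(19)→23·(19−20)≡3=d; y(24)→23·(24−20)≡14=o; h(7)→23·(7−20)≡13=n; i(8)→23·(8−20)≡10=k; k(10)→23·(10−20)≡4=e; m(12)→23·(12−20)≡24=y (all mod 26).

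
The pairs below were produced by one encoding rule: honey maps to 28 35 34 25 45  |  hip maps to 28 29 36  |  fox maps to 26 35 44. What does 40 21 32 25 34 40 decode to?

h is letter #8 and maps to 28: an offset of 20. The number is (letter's place in the alphabet, a=1) + 20.
Decoding 40 21 32 25 34 40: 40→(40−20)÷1=20=t, 21→(21−20)÷1=1=a, 32→(32−20)÷1=12=l, 25→(25−20)÷1=5=e, 34→(34−20)÷1=14=n, 40→(40−20)÷1=20=t.

talent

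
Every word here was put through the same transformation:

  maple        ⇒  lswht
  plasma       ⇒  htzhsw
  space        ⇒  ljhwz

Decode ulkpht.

maiden

The output letters match the input read backwards, each shifted +7: maple reversed is elpam. Two steps: reverse the string, then apply a Caesar shift of +7.
Reversing it on ulkpht: shift back: u−7=n, l−7=e, k−7=d, p−7=i, h−7=a, t−7=m → nediam; then reverse → maiden.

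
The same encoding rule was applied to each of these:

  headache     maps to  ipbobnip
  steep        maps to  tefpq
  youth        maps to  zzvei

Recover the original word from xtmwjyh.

Shifts by position in headache: pos 0: h→i (+1), pos 1: e→p (+11), pos 2: a→b (+1), pos 3: d→o (+11) — repeating every 2. A repeating key of period 2 is used — shifts +1, +11 over and over.
Decoding xtmwjyh: x−1=w, t−11=i, m−1=l, w−11=l, j−1=i, y−11=n, h−1=g.

willing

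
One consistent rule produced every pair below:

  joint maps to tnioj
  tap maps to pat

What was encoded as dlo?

old

The output letters match the input read backwards: joint reversed is tnioj. The word is simply reversed.
Undoing it on dlo: then reverse → old.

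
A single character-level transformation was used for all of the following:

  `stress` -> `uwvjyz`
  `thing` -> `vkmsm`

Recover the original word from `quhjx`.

In stress: s→u is +2, t→w is +3, r→v is +4, e→j is +5 — the shift increases by 1 each position. Each letter shifts forward by (position + 2), i.e. 2, 3, 4, … — the shift grows by one for each successive letter.
Reversing it on quhjx: q−2=o, u−3=r, h−4=d, j−5=e, x−6=r.

order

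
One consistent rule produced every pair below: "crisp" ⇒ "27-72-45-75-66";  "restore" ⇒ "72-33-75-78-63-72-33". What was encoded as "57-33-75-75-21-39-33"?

message

c(#3)→27 and r(#18)→72: differences scale by 3, so n = 3·pos + 18. With a=1..z=26, the number is 3·pos + 18.
Reversing it on 57-33-75-75-21-39-33: 57→(57−18)÷3=13=m, 33→(33−18)÷3=5=e, 75→(75−18)÷3=19=s, 75→(75−18)÷3=19=s, 21→(21−18)÷3=1=a, 39→(39−18)÷3=7=g, 33→(33−18)÷3=5=e.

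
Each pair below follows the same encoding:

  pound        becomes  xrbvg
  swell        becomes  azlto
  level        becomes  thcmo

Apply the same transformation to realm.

zhhtp

Shifts by position in pound: pos 0: p→x (+8), pos 1: o→r (+3), pos 2: u→b (+7), pos 3: n→v (+8), pos 4: d→g (+3) — repeating every 3. A repeating key of period 3 is used — shifts +8, +3, +7 over and over.
For realm: r+8=z, e+3=h, a+7=h, l+8=t, m+3=p.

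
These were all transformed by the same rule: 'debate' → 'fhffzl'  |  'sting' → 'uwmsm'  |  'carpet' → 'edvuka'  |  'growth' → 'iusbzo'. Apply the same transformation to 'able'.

Letter i (0-indexed) is shifted by i+2, so successive shifts are 2, 3, 4, ….
For able: a+2=c, b+3=e, l+4=p, e+5=j.

cepj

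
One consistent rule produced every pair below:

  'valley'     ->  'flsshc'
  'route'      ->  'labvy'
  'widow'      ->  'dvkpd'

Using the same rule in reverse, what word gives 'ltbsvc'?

volume

The output letters match the input read backwards, each shifted +7: valley reversed is yellav. Two steps: reverse the string, then apply a Caesar shift of +7.
Reversing it on ltbsvc: shift back: l−7=e, t−7=m, b−7=u, s−7=l, v−7=o, c−7=v → emulov; then reverse → volume.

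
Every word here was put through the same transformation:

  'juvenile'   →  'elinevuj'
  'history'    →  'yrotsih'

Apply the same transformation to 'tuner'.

renut

The output letters match the input read backwards: juvenile reversed is elinevuj. It's just the letters in reverse order.
For tuner: reverse → renut.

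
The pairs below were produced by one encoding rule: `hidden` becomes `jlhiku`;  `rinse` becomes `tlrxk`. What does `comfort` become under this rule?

erqkuyb

In hidden: h→j is +2, i→l is +3, d→h is +4, d→i is +5 — the shift increases by 1 each position. Each letter shifts forward by (position + 2), i.e. 2, 3, 4, … — the shift grows by one for each successive letter.
For comfort: c+2=e, o+3=r, m+4=q, f+5=k, o+6=u, r+7=y, t+8=b.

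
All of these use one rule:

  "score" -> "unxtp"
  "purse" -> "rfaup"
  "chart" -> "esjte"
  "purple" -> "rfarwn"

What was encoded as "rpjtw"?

Shifts by position in score: pos 0: s→u (+2), pos 1: c→n (+11), pos 2: o→x (+9), pos 3: r→t (+2), pos 4: e→p (+11) — repeating every 3. The shifts repeat in a cycle of length 3: positions 0,1,… shift by +2, +11, +9, then the pattern repeats.
Undoing it on rpjtw: r−2=p, p−11=e, j−9=a, t−2=r, w−11=l.

pearl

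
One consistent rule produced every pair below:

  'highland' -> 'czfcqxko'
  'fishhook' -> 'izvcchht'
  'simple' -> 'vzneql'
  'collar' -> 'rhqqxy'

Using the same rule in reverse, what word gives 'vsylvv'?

h(7)→c(2) and i(8)→z(25) fit y≡23x+23 (mod 26); the inverse of 23 mod 26 is 17. This is an affine cipher: with a=0,…,z=25, each position x becomes (23x+23) mod 26.
Decoding vsylvv: v(21)→17·(21−23)≡18=s; s(18)→17·(18−23)≡19=t; y(24)→17·(24−23)≡17=r; l(11)→17·(11−23)≡4=e; v(21)→17·(21−23)≡18=s; v(21)→17·(21−23)≡18=s (all mod 26).

stress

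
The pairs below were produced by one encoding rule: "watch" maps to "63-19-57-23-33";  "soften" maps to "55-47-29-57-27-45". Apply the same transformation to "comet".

w(#23)→63 and a(#1)→19: differences scale by 2, so n = 2·pos + 17. The formula is n = 2×(alphabet index, a=1) + 17.
Applying it to comet: c=3→23, o=15→47, m=13→43, e=5→27, t=20→57.

23-47-43-27-57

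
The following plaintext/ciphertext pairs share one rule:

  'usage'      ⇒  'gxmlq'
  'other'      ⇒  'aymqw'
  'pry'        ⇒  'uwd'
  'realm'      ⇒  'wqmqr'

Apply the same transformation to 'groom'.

The rule splits by letter class: vowels +12, consonants +5.
Applying it to groom: g(cons)+5=l, r(cons)+5=w, o(vowel)+12=a, o(vowel)+12=a, m(cons)+5=r.

lwaar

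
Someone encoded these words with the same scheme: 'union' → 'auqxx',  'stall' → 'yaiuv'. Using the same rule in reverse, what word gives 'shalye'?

In union: u→a is +6, n→u is +7, i→q is +8, o→x is +9 — the shift increases by 1 each position. Letter i (0-indexed) is shifted by i+6, so successive shifts are 6, 7, 8, ….
Undoing it on shalye: s−6=m, h−7=a, a−8=s, l−9=c, y−10=o, e−11=t.

mascot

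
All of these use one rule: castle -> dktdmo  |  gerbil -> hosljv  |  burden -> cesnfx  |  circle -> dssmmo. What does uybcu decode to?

The shifts repeat in a cycle of length 2: positions 0,1,… shift by +1, +10, then the pattern repeats.
Undoing it on uybcu: u−1=t, y−10=o, b−1=a, c−10=s, u−1=t.

toast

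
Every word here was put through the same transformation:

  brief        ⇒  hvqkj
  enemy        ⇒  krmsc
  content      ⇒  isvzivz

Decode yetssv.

Shifts by position in brief: pos 0: b→h (+6), pos 1: r→v (+4), pos 2: i→q (+8), pos 3: e→k (+6), pos 4: f→j (+4) — repeating every 3. The shifts repeat in a cycle of length 3: positions 0,1,… shift by +6, +4, +8, then the pattern repeats.
Undoing it on yetssv: y−6=s, e−4=a, t−8=l, s−6=m, s−4=o, v−8=n.

salmon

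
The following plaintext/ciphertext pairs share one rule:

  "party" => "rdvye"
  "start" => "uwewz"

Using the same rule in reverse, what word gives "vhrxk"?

tense

In party: p→r is +2, a→d is +3, r→v is +4, t→y is +5 — the shift increases by 1 each position. The shift increases by 1 at each position, starting from +2: 2, 3, 4, ….
Decoding vhrxk: v−2=t, h−3=e, r−4=n, x−5=s, k−6=e.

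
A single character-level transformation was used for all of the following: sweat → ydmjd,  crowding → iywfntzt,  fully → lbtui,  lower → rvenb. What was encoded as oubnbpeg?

In sweat: s→y is +6, w→d is +7, e→m is +8, a→j is +9 — the shift increases by 1 each position. The shift increases by 1 at each position, starting from +6: 6, 7, 8, ….
Undoing it on oubnbpeg: o−6=i, u−7=n, b−8=t, n−9=e, b−10=r, p−11=e, e−12=s, g−13=t.

interest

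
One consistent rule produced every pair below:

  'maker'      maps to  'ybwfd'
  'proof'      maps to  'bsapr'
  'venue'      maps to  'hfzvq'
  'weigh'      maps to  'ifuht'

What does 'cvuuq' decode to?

It's a Vigenère-style cipher with numeric key [12,1]: position i shifts by key[i mod 2].
Decoding cvuuq: c−12=q, v−1=u, u−12=i, u−1=t, q−12=e.

quite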